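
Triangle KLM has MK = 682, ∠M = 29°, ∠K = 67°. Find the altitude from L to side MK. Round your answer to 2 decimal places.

The third angle is ∠L = 180° − ∠M − ∠K = 84.00°.
Law of sines: LM = MK·sin K/sin L ≈ 631.24.
Law of sines: KL = MK·sin M/sin L ≈ 332.46.
Area = ½·MK·LM·sin M ≈ 1.0436e+05.
The altitude from L has length 2·area/MK ≈ 306.03.

h_L ≈ 306.03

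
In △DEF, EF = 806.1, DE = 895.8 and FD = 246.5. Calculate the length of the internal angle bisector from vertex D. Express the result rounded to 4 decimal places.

t_D ≈ 332.9444

By the law of cosines, cos D = (FD² + DE² − EF²) / (2·FD·DE) ≈ 0.48326, so ∠D ≈ 61.10°.
The bisector from D has length 2·FD·DE·cos(∠D/2)/(FD+DE) ≈ 332.94.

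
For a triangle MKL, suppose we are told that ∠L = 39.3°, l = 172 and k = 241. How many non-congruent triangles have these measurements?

2

k·sin L = 241·sin(39.3°) ≈ 152.6.
Since k sin L < l < k (152.6 < 172 < 241), two triangles exist.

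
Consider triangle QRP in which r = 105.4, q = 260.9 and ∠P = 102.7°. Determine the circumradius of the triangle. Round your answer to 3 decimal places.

By the law of cosines, p² = q² + r² − 2·q·r·cos P = 91269, so p ≈ 302.11.
Area = ½·q·r·sin P ≈ 13413.
Circumradius = p/(2 sin P) ≈ 154.84.

154.842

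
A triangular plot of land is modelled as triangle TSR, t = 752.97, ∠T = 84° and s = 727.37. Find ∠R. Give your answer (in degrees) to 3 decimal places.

22.114

Law of sines: sin S = s·sin T/t ≈ 0.96071.
Since t ≥ s, only the acute value applies: ∠S ≈ 73.89°.
Then ∠R = 180° − ∠T − ∠S ≈ 22.11°.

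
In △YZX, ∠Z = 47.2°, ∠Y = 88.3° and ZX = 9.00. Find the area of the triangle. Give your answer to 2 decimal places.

20.84

The third angle is ∠X = 180° − ∠Y − ∠Z = 44.50°.
Law of sines: XY = ZX·sin Z/sin Y ≈ 6.6065.
Law of sines: YZ = ZX·sin X/sin Y ≈ 6.311.
Area = ½·ZX·XY·sin X ≈ 20.837.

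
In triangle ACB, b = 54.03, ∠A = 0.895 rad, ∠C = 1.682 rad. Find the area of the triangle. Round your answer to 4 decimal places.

2115.1837

The third angle is ∠B = π − ∠A − ∠C = 0.565 rad.
Law of sines: a = b·sin A/sin B ≈ 78.783.
Law of sines: c = b·sin C/sin B ≈ 100.35.
Area = ½·b·a·sin C ≈ 2115.2.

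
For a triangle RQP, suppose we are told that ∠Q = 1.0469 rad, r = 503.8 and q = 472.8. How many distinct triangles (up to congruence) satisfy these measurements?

r·sin Q = 503.8·sin(1.0469 rad) ≈ 436.2.
Since r sin Q < q < r (436.2 < 472.8 < 503.8), two triangles exist.

2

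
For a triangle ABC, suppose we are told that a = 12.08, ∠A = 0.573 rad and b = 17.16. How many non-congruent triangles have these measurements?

2

b·sin A = 17.16·sin(0.573 rad) ≈ 9.303.
Since b sin A < a < b (9.303 < 12.08 < 17.16), two triangles exist.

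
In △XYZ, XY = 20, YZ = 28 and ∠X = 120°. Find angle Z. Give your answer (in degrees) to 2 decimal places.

Law of sines: sin Z = XY·sin X/YZ ≈ 0.61859.
Since YZ ≥ XY, only the acute value applies: ∠Z ≈ 38.21°.
Then ∠Y = 180° − ∠X − ∠Z ≈ 21.79°.

38.21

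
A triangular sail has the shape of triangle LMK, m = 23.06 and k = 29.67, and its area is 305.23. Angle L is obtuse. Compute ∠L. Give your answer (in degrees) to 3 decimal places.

From area = ½·m·k·sin L, we get sin L = 2·area/(m·k) ≈ 0.89224.
Taking the obtuse solution, ∠L ≈ 116.84°.

∠L ≈ 116.844°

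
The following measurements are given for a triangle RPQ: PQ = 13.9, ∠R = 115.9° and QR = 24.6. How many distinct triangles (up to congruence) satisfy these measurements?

0

QR·sin R = 24.6·sin(115.9°) ≈ 22.13.
Since ∠R is not acute, a triangle exists only if PQ > QR; here PQ ≤ QR, so there is no triangle.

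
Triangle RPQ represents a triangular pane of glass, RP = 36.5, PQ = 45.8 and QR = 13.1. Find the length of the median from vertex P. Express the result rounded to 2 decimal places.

Median from P: ½√(2·RP² + 2·PQ² − QR²) ≈ 40.891.

m_P ≈ 40.89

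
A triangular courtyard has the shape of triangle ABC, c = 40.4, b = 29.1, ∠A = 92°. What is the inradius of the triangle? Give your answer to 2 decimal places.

By the law of cosines, a² = b² + c² − 2·b·c·cos A = 2561, so a ≈ 50.607.
Area = ½·b·c·sin A ≈ 587.46.
Semiperimeter s = (50.607+29.1+40.4)/2 = 60.053.
Inradius = area/s = 587.46/60.053 ≈ 9.7823.

r ≈ 9.78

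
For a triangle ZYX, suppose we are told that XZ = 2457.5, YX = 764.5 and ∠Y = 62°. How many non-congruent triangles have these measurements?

1

YX·sin Y = 764.5·sin(62°) ≈ 675.
Since XZ ≥ YX, exactly one triangle exists.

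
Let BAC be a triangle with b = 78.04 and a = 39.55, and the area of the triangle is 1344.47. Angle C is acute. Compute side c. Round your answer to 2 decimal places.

From area = ½·b·a·sin C, we get sin C = 2·area/(b·a) ≈ 0.87120.
Taking the acute solution, ∠C ≈ 60.60°.
Law of cosines then gives c ≈ 68.

68.00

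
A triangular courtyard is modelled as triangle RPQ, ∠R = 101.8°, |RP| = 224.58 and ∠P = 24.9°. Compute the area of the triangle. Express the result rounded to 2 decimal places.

The third angle is ∠Q = 180° − ∠R − ∠P = 53.30°.
Law of sines: |PQ| = |RP|·sin R/sin Q ≈ 274.18.
Law of sines: |QR| = |RP|·sin P/sin Q ≈ 117.93.
Area = ½·|RP|·|PQ|·sin P ≈ 12963.

area ≈ 12962.90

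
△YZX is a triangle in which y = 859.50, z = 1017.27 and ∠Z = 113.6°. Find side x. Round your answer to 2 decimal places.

299.72

Law of sines: sin Y = y·sin Z/z ≈ 0.77424.
Since z ≥ y, only the acute value applies: ∠Y ≈ 50.74°.
Then ∠X = 180° − ∠Z − ∠Y ≈ 15.66°.
Law of sines gives x = z·sin X/sin Z ≈ 299.72.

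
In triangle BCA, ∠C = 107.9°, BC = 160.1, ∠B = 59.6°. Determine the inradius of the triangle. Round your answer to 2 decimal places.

The third angle is ∠A = 180° − ∠B − ∠C = 12.50°.
Law of sines: CA = BC·sin B/sin A ≈ 638.
Law of sines: AB = BC·sin C/sin A ≈ 703.89.
Area = ½·BC·CA·sin C ≈ 48600.
Semiperimeter s = (638+703.89+160.1)/2 = 751.
Inradius = area/s = 48600/751 ≈ 64.714.

r ≈ 64.71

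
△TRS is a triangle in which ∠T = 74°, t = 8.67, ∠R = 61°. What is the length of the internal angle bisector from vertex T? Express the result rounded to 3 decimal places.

The third angle is ∠S = 180° − ∠T − ∠R = 45.00°.
Law of sines: r = t·sin R/sin T ≈ 7.8885.
Law of sines: s = t·sin S/sin T ≈ 6.3777.
The bisector from T has length 2·r·s·cos(∠T/2)/(r+s) ≈ 5.6329.

5.633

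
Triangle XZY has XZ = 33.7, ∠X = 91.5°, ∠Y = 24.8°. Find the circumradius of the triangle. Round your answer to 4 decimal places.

R ≈ 40.1715

The third angle is ∠Z = 180° − ∠Y − ∠X = 63.70°.
Law of sines: ZY = XZ·sin X/sin Y ≈ 80.315.
Law of sines: YX = XZ·sin Z/sin Y ≈ 72.026.
Circumradius = XZ/(2 sin Y) ≈ 40.171.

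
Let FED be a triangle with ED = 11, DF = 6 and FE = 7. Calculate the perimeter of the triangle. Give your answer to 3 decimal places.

perimeter ≈ 24.000

Perimeter = 11 + 6 + 7 = 24.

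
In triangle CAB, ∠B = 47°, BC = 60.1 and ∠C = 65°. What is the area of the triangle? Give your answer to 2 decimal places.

The third angle is ∠A = 180° − ∠B − ∠C = 68.00°.
Law of sines: AB = BC·sin C/sin A ≈ 58.747.
Law of sines: CA = BC·sin B/sin A ≈ 47.406.
Area = ½·BC·AB·sin B ≈ 1291.1.

area ≈ 1291.09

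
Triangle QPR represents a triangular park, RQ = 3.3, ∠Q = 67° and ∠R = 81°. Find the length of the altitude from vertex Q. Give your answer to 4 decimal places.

h_Q ≈ 3.2594

The third angle is ∠P = 180° − ∠R − ∠Q = 32.00°.
Law of sines: PR = RQ·sin Q/sin P ≈ 5.7323.
Law of sines: QP = RQ·sin R/sin P ≈ 6.1507.
Area = ½·RQ·PR·sin R ≈ 9.3419.
The altitude from Q has length 2·area/PR ≈ 3.2594.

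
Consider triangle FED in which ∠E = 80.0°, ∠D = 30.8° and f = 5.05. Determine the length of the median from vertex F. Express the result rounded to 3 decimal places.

The third angle is ∠F = 180° − ∠E − ∠D = 69.20°.
Law of sines: e = f·sin E/sin F ≈ 5.32.
Law of sines: d = f·sin D/sin F ≈ 2.7661.
Median from F: ½√(2·e² + 2·d² − f²) ≈ 3.4061.

m_F ≈ 3.406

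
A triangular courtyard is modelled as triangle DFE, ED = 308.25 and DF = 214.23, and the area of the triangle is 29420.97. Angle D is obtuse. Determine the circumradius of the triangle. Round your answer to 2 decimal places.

From area = ½·ED·DF·sin D, we get sin D = 2·area/(ED·DF) ≈ 0.89105.
Taking the obtuse solution, ∠D ≈ 116.99°.
Law of cosines then gives FE ≈ 448.17.
Circumradius = FE/(2 sin D) ≈ 251.49.

R ≈ 251.49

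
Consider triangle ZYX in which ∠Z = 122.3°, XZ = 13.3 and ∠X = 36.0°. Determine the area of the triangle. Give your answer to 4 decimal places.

118.8444

The third angle is ∠Y = 180° − ∠X − ∠Z = 21.70°.
Law of sines: YX = XZ·sin Z/sin Y ≈ 30.405.
Law of sines: ZY = XZ·sin X/sin Y ≈ 21.143.
Area = ½·XZ·YX·sin X ≈ 118.84.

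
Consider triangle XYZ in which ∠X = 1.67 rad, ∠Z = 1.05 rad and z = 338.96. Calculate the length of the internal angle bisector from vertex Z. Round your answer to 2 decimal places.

The third angle is ∠Y = π − ∠Z − ∠X = 0.422 rad.
Law of sines: x = z·sin X/sin Z ≈ 388.85.
Law of sines: y = z·sin Y/sin Z ≈ 159.91.
The bisector from Z has length 2·x·y·cos(∠Z/2)/(x+y) ≈ 196.1.

t_Z ≈ 196.10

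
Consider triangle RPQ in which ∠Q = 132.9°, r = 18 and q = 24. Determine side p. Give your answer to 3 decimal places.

7.800

Law of sines: sin R = r·sin Q/q ≈ 0.54941.
Since q ≥ r, only the acute value applies: ∠R ≈ 33.33°.
Then ∠P = 180° − ∠Q − ∠R ≈ 13.77°.
Law of sines gives p = q·sin P/sin Q ≈ 7.8003.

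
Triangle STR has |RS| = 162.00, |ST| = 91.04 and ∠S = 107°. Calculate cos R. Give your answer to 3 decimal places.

0.908

By the law of cosines, |TR|² = |RS|² + |ST|² − 2·|RS|·|ST|·cos S = 43156, so |TR| ≈ 207.74.
Law of cosines again: cos R = (|TR|² + |RS|² − |ST|²)/(2·|TR|·|RS|) ≈ 0.90795, so ∠R ≈ 24.78°.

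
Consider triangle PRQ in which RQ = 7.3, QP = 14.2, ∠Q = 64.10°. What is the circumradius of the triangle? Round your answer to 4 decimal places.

By the law of cosines, PR² = RQ² + QP² − 2·RQ·QP·cos Q = 164.37, so PR ≈ 12.821.
Area = ½·RQ·QP·sin Q ≈ 46.624.
Circumradius = PR/(2 sin Q) ≈ 7.1262.

7.1262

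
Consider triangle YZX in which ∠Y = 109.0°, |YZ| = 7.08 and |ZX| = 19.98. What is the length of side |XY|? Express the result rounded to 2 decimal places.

Law of sines: sin X = |YZ|·sin Y/|ZX| ≈ 0.33505.
Since |ZX| ≥ |YZ|, only the acute value applies: ∠X ≈ 19.58°.
Then ∠Z = 180° − ∠Y − ∠X ≈ 51.42°.
Law of sines gives |XY| = |ZX|·sin Z/sin Y ≈ 16.52.

16.52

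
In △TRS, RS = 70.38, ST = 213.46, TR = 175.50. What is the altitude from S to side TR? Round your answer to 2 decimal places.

Semiperimeter s = (70.38 + 213.46 + 175.5)/2 = 229.67.
Heron's formula: area = √(229.67·159.29·16.21·54.17) ≈ 5667.8.
The altitude from S has length 2·area/TR ≈ 64.591.

h_S ≈ 64.59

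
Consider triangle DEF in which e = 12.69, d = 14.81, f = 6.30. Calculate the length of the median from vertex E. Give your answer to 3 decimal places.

9.447

Median from E: ½√(2·f² + 2·d² − e²) ≈ 9.4474.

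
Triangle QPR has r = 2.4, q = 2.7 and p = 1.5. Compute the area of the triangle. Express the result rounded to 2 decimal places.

area ≈ 1.79

Semiperimeter s = (2.7 + 1.5 + 2.4)/2 = 3.3.
Heron's formula: area = √(3.3·0.6·1.8·0.9) ≈ 1.791.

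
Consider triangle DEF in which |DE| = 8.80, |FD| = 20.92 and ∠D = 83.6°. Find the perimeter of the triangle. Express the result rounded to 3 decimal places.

perimeter ≈ 51.493

By the law of cosines, |EF|² = |FD|² + |DE|² − 2·|FD|·|DE|·cos D = 474.04, so |EF| ≈ 21.773.
Semiperimeter s = (21.773+20.92+8.8)/2 = 25.746.
Perimeter = 21.773 + 20.92 + 8.8 = 51.493.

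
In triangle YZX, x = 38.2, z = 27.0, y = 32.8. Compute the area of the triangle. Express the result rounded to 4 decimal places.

434.2889

Semiperimeter s = (32.8 + 27 + 38.2)/2 = 49.
Heron's formula: area = √(49·16.2·22·10.8) ≈ 434.29.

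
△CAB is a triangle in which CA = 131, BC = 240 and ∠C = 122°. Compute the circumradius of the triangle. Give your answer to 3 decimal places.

By the law of cosines, AB² = BC² + CA² − 2·BC·CA·cos C = 1.0808e+05, so AB ≈ 328.76.
Area = ½·BC·CA·sin C ≈ 13331.
Circumradius = AB/(2 sin C) ≈ 193.83.

R ≈ 193.833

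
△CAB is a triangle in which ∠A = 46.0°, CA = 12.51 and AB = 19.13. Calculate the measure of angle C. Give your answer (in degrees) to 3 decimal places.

93.239

By the law of cosines, BC² = CA² + AB² − 2·CA·AB·cos A = 189.97, so BC ≈ 13.783.
Law of cosines again: cos C = (BC² + CA² − AB²)/(2·BC·CA) ≈ -0.05651, so ∠C ≈ 93.24°.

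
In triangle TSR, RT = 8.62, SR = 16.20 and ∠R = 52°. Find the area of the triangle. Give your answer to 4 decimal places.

Area = ½·SR·RT·sin R ≈ 55.02.

55.0205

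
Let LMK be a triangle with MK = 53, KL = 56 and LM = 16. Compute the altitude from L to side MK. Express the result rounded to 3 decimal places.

15.986

Semiperimeter s = (53 + 56 + 16)/2 = 62.5.
Heron's formula: area = √(62.5·9.5·6.5·46.5) ≈ 423.63.
The altitude from L has length 2·area/MK ≈ 15.986.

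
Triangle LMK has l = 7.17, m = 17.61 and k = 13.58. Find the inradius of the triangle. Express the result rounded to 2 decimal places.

2.35

Semiperimeter s = (7.17 + 17.61 + 13.58)/2 = 19.18.
Heron's formula: area = √(19.18·12.01·1.57·5.6) ≈ 45.003.
Inradius = area/s = 45.003/19.18 ≈ 2.3463.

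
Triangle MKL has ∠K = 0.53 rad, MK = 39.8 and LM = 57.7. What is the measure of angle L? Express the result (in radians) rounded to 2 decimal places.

∠L ≈ 0.36 rad

Law of sines: sin L = MK·sin K/LM ≈ 0.34870.
Since LM ≥ MK, only the acute value applies: ∠L ≈ 0.356 rad.
Then ∠M = π − ∠K − ∠L ≈ 2.255 rad.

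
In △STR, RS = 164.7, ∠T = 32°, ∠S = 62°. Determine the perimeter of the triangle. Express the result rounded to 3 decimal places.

perimeter ≈ 749.167

The third angle is ∠R = 180° − ∠S − ∠T = 86.00°.
Law of sines: TR = RS·sin S/sin T ≈ 274.42.
Law of sines: ST = RS·sin R/sin T ≈ 310.04.
Semiperimeter s = (274.42+164.7+310.04)/2 = 374.58.
Perimeter = 274.42 + 164.7 + 310.04 = 749.17.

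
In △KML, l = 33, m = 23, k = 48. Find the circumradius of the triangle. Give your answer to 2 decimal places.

26.90

By the law of cosines, cos K = (m² + l² − k²) / (2·m·l) ≈ -0.45191, so ∠K ≈ 116.87°.
Circumradius = k/(2 sin K) ≈ 26.904.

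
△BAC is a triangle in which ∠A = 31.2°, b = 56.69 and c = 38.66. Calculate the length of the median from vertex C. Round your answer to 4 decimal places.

m_C ≈ 41.3855

By the law of cosines, a² = c² + b² − 2·c·b·cos A = 959.06, so a ≈ 30.969.
Median from C: ½√(2·b² + 2·a² − c²) ≈ 41.385.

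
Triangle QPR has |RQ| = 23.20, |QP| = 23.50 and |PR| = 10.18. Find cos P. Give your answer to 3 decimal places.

By the law of cosines, cos P = (|QP|² + |PR|² − |RQ|²) / (2·|QP|·|PR|) ≈ 0.24588, so ∠P ≈ 75.77°.

cos P ≈ 0.246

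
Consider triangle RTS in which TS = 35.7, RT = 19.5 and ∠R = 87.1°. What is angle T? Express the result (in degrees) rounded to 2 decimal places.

Law of sines: sin S = RT·sin R/TS ≈ 0.54552.
Since TS ≥ RT, only the acute value applies: ∠S ≈ 33.06°.
Then ∠T = 180° − ∠R − ∠S ≈ 59.84°.

∠T ≈ 59.84°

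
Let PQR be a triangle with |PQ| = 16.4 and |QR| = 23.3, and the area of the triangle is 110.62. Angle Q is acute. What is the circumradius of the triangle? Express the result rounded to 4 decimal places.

11.8640

From area = ½·|PQ|·|QR|·sin Q, we get sin Q = 2·area/(|PQ|·|QR|) ≈ 0.57898.
Taking the acute solution, ∠Q ≈ 35.38°.
Law of cosines then gives |RP| ≈ 13.738.
Circumradius = |RP|/(2 sin Q) ≈ 11.864.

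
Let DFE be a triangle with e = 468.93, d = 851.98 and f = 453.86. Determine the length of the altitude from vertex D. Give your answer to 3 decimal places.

177.223

Semiperimeter s = (851.98 + 453.86 + 468.93)/2 = 887.39.
Heron's formula: area = √(887.39·35.405·433.53·418.46) ≈ 75495.
The altitude from D has length 2·area/d ≈ 177.22.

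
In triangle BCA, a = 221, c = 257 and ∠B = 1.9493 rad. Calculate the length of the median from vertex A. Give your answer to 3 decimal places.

By the law of cosines, b² = c² + a² − 2·c·a·cos B = 1.5687e+05, so b ≈ 396.06.
Median from A: ½√(2·b² + 2·c² − a²) ≈ 315.04.

m_A ≈ 315.036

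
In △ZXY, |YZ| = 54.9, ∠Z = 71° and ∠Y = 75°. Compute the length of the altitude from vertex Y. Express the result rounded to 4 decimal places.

h_Y ≈ 51.9090

The third angle is ∠X = 180° − ∠Y − ∠Z = 34.00°.
Law of sines: |XY| = |YZ|·sin Z/sin X ≈ 92.828.
Law of sines: |ZX| = |YZ|·sin Y/sin X ≈ 94.832.
Area = ½·|YZ|·|XY|·sin Y ≈ 2461.3.
The altitude from Y has length 2·area/|ZX| ≈ 51.909.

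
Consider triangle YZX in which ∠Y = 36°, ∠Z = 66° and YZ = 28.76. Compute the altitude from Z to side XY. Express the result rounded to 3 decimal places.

16.905

The third angle is ∠X = 180° − ∠Y − ∠Z = 78.00°.
Law of sines: ZX = YZ·sin Y/sin X ≈ 17.282.
Law of sines: XY = YZ·sin Z/sin X ≈ 26.861.
Area = ½·YZ·ZX·sin Z ≈ 227.03.
The altitude from Z has length 2·area/XY ≈ 16.905.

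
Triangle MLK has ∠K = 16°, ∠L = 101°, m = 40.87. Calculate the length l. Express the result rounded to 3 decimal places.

45.027

The third angle is ∠M = 180° − ∠L − ∠K = 63.00°.
Law of sines: l = m·sin L/sin M ≈ 45.027.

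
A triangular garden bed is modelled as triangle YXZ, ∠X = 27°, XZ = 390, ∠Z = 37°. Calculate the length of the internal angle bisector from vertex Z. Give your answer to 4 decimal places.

t_Z ≈ 248.2386

The third angle is ∠Y = 180° − ∠X − ∠Z = 116.00°.
Law of sines: ZY = XZ·sin X/sin Y ≈ 196.99.
Law of sines: YX = XZ·sin Z/sin Y ≈ 261.14.
The bisector from Z has length 2·XZ·ZY·cos(∠Z/2)/(XZ+ZY) ≈ 248.24.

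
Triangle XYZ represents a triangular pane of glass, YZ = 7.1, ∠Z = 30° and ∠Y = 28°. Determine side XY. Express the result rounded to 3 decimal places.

The third angle is ∠X = 180° − ∠Y − ∠Z = 122.00°.
Law of sines: XY = YZ·sin Z/sin X ≈ 4.1861.

4.186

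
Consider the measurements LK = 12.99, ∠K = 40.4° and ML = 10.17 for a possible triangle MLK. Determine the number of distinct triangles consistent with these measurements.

2

LK·sin K = 12.99·sin(40.4°) ≈ 8.419.
Since LK sin K < ML < LK (8.419 < 10.17 < 12.99), two triangles exist.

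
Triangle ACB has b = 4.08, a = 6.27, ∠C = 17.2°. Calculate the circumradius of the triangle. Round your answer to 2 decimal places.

By the law of cosines, c² = b² + a² − 2·b·a·cos C = 7.0842, so c ≈ 2.6616.
Area = ½·b·a·sin C ≈ 3.7823.
Circumradius = c/(2 sin C) ≈ 4.5004.

R ≈ 4.50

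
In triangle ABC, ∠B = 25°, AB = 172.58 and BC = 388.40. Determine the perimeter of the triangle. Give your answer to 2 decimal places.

By the law of cosines, CA² = AB² + BC² − 2·AB·BC·cos B = 59139, so CA ≈ 243.18.
Semiperimeter s = (388.4+243.18+172.58)/2 = 402.08.
Perimeter = 388.4 + 243.18 + 172.58 = 804.16.

perimeter ≈ 804.16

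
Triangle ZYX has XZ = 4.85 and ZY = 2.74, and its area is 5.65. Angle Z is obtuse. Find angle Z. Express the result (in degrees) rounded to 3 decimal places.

121.753

From area = ½·XZ·ZY·sin Z, we get sin Z = 2·area/(XZ·ZY) ≈ 0.85033.
Taking the obtuse solution, ∠Z ≈ 121.75°.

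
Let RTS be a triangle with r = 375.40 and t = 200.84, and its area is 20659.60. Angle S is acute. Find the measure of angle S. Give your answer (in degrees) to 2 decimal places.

33.23

From area = ½·r·t·sin S, we get sin S = 2·area/(r·t) ≈ 0.54803.
Taking the acute solution, ∠S ≈ 33.23°.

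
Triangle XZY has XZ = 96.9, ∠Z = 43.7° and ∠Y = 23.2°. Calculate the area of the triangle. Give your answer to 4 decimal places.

The third angle is ∠X = 180° − ∠Z − ∠Y = 113.10°.
Law of sines: ZY = XZ·sin X/sin Y ≈ 226.25.
Law of sines: YX = XZ·sin Z/sin Y ≈ 169.94.
Area = ½·XZ·ZY·sin Z ≈ 7573.4.

area ≈ 7573.4378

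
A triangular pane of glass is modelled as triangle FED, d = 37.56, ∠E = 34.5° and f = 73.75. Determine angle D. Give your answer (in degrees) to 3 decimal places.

∠D ≈ 26.432°

By the law of cosines, e² = d² + f² − 2·d·f·cos E = 2284.1, so e ≈ 47.792.
Law of cosines again: cos D = (f² + e² − d²)/(2·f·e) ≈ 0.89546, so ∠D ≈ 26.43°.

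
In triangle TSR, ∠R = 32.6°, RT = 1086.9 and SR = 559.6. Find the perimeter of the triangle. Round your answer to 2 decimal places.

2331.84

By the law of cosines, TS² = SR² + RT² − 2·SR·RT·cos R = 4.697e+05, so TS ≈ 685.34.
Semiperimeter s = (559.6+1086.9+685.34)/2 = 1165.9.
Perimeter = 559.6 + 1086.9 + 685.34 = 2331.8.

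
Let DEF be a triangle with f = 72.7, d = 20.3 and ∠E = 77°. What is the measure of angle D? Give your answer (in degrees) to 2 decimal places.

16.19

By the law of cosines, e² = f² + d² − 2·f·d·cos E = 5033.4, so e ≈ 70.947.
Law of cosines again: cos D = (e² + f² − d²)/(2·e·f) ≈ 0.96035, so ∠D ≈ 16.19°.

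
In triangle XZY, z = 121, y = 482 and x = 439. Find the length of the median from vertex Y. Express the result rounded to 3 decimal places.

Median from Y: ½√(2·x² + 2·z² − y²) ≈ 213.54.

213.542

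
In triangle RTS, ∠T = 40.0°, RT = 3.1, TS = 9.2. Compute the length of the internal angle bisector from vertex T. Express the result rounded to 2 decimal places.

4.36

By the law of cosines, SR² = RT² + TS² − 2·RT·TS·cos T = 50.555, so SR ≈ 7.1102.
The bisector from T has length 2·RT·TS·cos(∠T/2)/(RT+TS) ≈ 4.3577.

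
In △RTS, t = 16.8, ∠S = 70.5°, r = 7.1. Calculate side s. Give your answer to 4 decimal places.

By the law of cosines, s² = r² + t² − 2·r·t·cos S = 253.02, so s ≈ 15.907.

15.9065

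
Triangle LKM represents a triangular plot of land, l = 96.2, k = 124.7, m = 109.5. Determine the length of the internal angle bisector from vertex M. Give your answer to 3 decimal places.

By the law of cosines, cos M = (l² + k² − m²) / (2·l·k) ≈ 0.53410, so ∠M ≈ 57.72°.
The bisector from M has length 2·l·k·cos(∠M/2)/(l+k) ≈ 95.123.

t_M ≈ 95.123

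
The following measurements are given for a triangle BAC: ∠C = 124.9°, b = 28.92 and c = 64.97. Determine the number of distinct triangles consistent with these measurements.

1

b·sin C = 28.92·sin(124.9°) ≈ 23.72.
Since ∠C is not acute, a triangle exists only if c > b; here c > b, so there is exactly one triangle.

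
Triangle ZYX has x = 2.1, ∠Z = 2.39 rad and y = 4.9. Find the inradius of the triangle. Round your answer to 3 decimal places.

By the law of cosines, z² = y² + x² − 2·y·x·cos Z = 43.456, so z ≈ 6.5921.
Area = ½·y·x·sin Z ≈ 3.513.
Semiperimeter s = (6.5921+4.9+2.1)/2 = 6.7961.
Inradius = area/s = 3.513/6.7961 ≈ 0.51692.

0.517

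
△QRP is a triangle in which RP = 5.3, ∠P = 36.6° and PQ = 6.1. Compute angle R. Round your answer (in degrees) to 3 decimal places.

∠R ≈ 83.680°

By the law of cosines, QR² = RP² + PQ² − 2·RP·PQ·cos P = 13.39, so QR ≈ 3.6592.
Law of cosines again: cos R = (QR² + RP² − PQ²)/(2·QR·RP) ≈ 0.11008, so ∠R ≈ 83.68°.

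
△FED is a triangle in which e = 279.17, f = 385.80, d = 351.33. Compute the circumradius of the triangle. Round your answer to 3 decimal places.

By the law of cosines, cos F = (e² + d² − f²) / (2·e·d) ≈ 0.26777, so ∠F ≈ 74.47°.
Circumradius = f/(2 sin F) ≈ 200.21.

200.211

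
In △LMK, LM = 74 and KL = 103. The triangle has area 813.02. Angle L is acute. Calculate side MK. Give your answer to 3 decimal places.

From area = ½·KL·LM·sin L, we get sin L = 2·area/(KL·LM) ≈ 0.21334.
Taking the acute solution, ∠L ≈ 0.215 rad.
Law of cosines then gives MK ≈ 34.524.

34.524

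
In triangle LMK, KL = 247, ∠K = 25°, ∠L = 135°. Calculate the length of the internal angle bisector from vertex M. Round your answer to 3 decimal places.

376.259

The third angle is ∠M = 180° − ∠K − ∠L = 20.00°.
Law of sines: MK = KL·sin L/sin M ≈ 510.66.
Law of sines: LM = KL·sin K/sin M ≈ 305.21.
The bisector from M has length 2·LM·MK·cos(∠M/2)/(LM+MK) ≈ 376.26.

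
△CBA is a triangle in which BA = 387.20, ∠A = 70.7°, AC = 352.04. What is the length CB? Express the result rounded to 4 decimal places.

428.6622

By the law of cosines, CB² = BA² + AC² − 2·BA·AC·cos A = 1.8375e+05, so CB ≈ 428.66.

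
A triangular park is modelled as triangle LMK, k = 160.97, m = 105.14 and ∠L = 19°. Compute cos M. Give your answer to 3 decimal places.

By the law of cosines, l² = m² + k² − 2·m·k·cos L = 4961.1, so l ≈ 70.435.
Law of cosines again: cos M = (k² + l² − m²)/(2·k·l) ≈ 0.87397, so ∠M ≈ 29.08°.

cos M ≈ 0.874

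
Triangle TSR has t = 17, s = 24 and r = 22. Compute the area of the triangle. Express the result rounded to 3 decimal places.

Semiperimeter p = (17 + 24 + 22)/2 = 31.5.
Heron's formula: area = √(31.5·14.5·7.5·9.5) ≈ 180.4.

area ≈ 180.398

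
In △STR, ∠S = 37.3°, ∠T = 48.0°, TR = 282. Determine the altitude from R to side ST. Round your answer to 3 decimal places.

209.567

The third angle is ∠R = 180° − ∠S − ∠T = 94.70°.
Law of sines: RS = TR·sin T/sin S ≈ 345.83.
Law of sines: ST = TR·sin R/sin S ≈ 463.79.
Area = ½·TR·RS·sin R ≈ 48598.
The altitude from R has length 2·area/ST ≈ 209.57.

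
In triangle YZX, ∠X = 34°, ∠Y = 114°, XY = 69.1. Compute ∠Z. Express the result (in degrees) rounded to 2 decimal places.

The third angle is ∠Z = 180° − ∠X − ∠Y = 32.00°.

∠Z ≈ 32.00°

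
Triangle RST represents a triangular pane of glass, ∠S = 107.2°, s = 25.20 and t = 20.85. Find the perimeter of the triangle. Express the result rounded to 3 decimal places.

Law of sines: sin T = t·sin S/s ≈ 0.79038.
Since s ≥ t, only the acute value applies: ∠T ≈ 52.22°.
Then ∠R = 180° − ∠S − ∠T ≈ 20.58°.
Law of sines gives r = s·sin R/sin S ≈ 9.2725.
Semiperimeter p = (9.2725+25.2+20.85)/2 = 27.661.
Perimeter = 9.2725 + 25.2 + 20.85 = 55.322.

perimeter ≈ 55.322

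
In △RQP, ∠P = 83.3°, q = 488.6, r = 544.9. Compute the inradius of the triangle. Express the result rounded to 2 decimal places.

153.59

By the law of cosines, p² = r² + q² − 2·r·q·cos P = 4.7352e+05, so p ≈ 688.13.
Area = ½·r·q·sin P ≈ 1.3221e+05.
Semiperimeter s = (544.9+488.6+688.13)/2 = 860.81.
Inradius = area/s = 1.3221e+05/860.81 ≈ 153.59.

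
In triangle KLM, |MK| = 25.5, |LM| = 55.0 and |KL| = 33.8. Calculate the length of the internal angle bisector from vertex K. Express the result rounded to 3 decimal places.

By the law of cosines, cos K = (|MK|² + |KL|² − |LM|²) / (2·|MK|·|KL|) ≈ -0.71488, so ∠K ≈ 135.63°.
The bisector from K has length 2·|MK|·|KL|·cos(∠K/2)/(|MK|+|KL|) ≈ 10.976.

t_K ≈ 10.976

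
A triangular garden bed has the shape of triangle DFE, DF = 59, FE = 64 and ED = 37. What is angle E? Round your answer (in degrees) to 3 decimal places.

∠E ≈ 65.234°

By the law of cosines, cos E = (FE² + ED² − DF²) / (2·FE·ED) ≈ 0.41892, so ∠E ≈ 65.23°.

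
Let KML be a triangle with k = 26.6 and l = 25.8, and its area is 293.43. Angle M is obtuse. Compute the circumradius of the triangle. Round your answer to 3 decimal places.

From area = ½·l·k·sin M, we get sin M = 2·area/(l·k) ≈ 0.85513.
Taking the obtuse solution, ∠M ≈ 121.23°.
Law of cosines then gives m ≈ 45.659.
Circumradius = m/(2 sin M) ≈ 26.697.

R ≈ 26.697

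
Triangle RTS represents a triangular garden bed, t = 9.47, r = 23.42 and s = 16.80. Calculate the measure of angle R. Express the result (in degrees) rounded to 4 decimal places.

∠R ≈ 123.7062°

By the law of cosines, cos R = (t² + s² − r²) / (2·t·s) ≈ -0.55493, so ∠R ≈ 123.71°.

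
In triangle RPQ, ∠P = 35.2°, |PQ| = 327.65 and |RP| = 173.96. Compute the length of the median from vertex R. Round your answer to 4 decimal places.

By the law of cosines, |QR|² = |RP|² + |PQ|² − 2·|RP|·|PQ|·cos P = 44465, so |QR| ≈ 210.87.
Median from R: ½√(2·|QR|² + 2·|RP|² − |PQ|²) ≈ 102.59.

102.5919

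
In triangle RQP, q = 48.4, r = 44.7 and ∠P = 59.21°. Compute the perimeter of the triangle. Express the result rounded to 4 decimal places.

By the law of cosines, p² = r² + q² − 2·r·q·cos P = 2125.7, so p ≈ 46.105.
Semiperimeter s = (44.7+48.4+46.105)/2 = 69.603.
Perimeter = 44.7 + 48.4 + 46.105 = 139.21.

139.2054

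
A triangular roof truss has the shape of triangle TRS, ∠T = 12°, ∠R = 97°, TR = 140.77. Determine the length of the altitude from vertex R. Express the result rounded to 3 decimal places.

The third angle is ∠S = 180° − ∠T − ∠R = 71.00°.
Law of sines: RS = TR·sin T/sin S ≈ 30.954.
Law of sines: ST = TR·sin R/sin S ≈ 147.77.
Area = ½·TR·RS·sin R ≈ 2162.5.
The altitude from R has length 2·area/ST ≈ 29.268.

29.268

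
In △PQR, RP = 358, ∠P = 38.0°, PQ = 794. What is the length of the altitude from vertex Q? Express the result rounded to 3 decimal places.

By the law of cosines, QR² = RP² + PQ² − 2·RP·PQ·cos P = 3.1061e+05, so QR ≈ 557.33.
Area = ½·RP·PQ·sin P ≈ 87502.
The altitude from Q has length 2·area/RP ≈ 488.84.

488.835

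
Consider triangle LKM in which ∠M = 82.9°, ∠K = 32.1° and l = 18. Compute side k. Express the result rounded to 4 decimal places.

The third angle is ∠L = 180° − ∠K − ∠M = 65.00°.
Law of sines: k = l·sin K/sin L ≈ 10.554.

10.5540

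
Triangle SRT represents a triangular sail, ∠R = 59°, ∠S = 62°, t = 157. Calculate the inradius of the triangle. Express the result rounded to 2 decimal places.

45.75

The third angle is ∠T = 180° − ∠S − ∠R = 59.00°.
Law of sines: s = t·sin S/sin T ≈ 161.72.
Law of sines: r = t·sin R/sin T ≈ 157.
Area = ½·t·s·sin R ≈ 10882.
Semiperimeter p = (161.72+157+157)/2 = 237.86.
Inradius = area/p = 10882/237.86 ≈ 45.749.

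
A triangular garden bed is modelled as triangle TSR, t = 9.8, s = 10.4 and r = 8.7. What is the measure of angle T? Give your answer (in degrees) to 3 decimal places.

∠T ≈ 60.971°

By the law of cosines, cos T = (s² + r² − t²) / (2·s·r) ≈ 0.48525, so ∠T ≈ 60.97°.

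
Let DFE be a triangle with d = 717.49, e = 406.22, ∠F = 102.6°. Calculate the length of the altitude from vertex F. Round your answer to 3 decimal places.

By the law of cosines, f² = e² + d² − 2·e·d·cos F = 8.0697e+05, so f ≈ 898.31.
Area = ½·e·d·sin F ≈ 1.4222e+05.
The altitude from F has length 2·area/f ≈ 316.64.

316.637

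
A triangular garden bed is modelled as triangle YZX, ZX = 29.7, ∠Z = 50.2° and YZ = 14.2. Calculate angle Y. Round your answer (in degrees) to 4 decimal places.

101.9066

By the law of cosines, XY² = YZ² + ZX² − 2·YZ·ZX·cos Z = 543.81, so XY ≈ 23.32.
Law of cosines again: cos Y = (XY² + YZ² − ZX²)/(2·XY·YZ) ≈ -0.20632, so ∠Y ≈ 101.91°.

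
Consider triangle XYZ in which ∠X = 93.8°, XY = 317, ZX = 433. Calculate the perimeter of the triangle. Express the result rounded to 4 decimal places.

1303.3278

By the law of cosines, YZ² = ZX² + XY² − 2·ZX·XY·cos X = 3.0617e+05, so YZ ≈ 553.33.
Semiperimeter s = (553.33+433+317)/2 = 651.66.
Perimeter = 553.33 + 433 + 317 = 1303.3.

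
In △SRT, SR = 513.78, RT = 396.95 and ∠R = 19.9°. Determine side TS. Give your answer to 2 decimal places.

By the law of cosines, TS² = SR² + RT² − 2·SR·RT·cos R = 38005, so TS ≈ 194.95.

194.95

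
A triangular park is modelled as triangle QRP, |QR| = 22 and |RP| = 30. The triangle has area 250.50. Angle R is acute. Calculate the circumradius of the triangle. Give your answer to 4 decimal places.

15.0880

From area = ½·|QR|·|RP|·sin R, we get sin R = 2·area/(|QR|·|RP|) ≈ 0.75909.
Taking the acute solution, ∠R ≈ 0.862 rad.
Law of cosines then gives |PQ| ≈ 22.906.
Circumradius = |PQ|/(2 sin R) ≈ 15.088.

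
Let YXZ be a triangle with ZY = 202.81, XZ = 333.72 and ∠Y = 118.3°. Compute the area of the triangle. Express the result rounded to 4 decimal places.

area ≈ 16586.9359

Law of sines: sin X = ZY·sin Y/XZ ≈ 0.53509.
Since XZ ≥ ZY, only the acute value applies: ∠X ≈ 32.35°.
Then ∠Z = 180° − ∠Y − ∠X ≈ 29.35°.
Law of sines gives YX = XZ·sin Z/sin Y ≈ 185.78.
Area = ½·XZ·ZY·sin Z ≈ 16587.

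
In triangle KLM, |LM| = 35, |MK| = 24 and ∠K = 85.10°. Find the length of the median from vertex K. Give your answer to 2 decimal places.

Law of sines: sin L = |MK|·sin K/|LM| ≈ 0.68321.
Since |LM| ≥ |MK|, only the acute value applies: ∠L ≈ 43.09°.
Then ∠M = 180° − ∠K − ∠L ≈ 51.81°.
Law of sines gives |KL| = |LM|·sin M/sin K ≈ 27.608.
Median from K: ½√(2·|MK|² + 2·|KL|² − |LM|²) ≈ 19.049.

19.05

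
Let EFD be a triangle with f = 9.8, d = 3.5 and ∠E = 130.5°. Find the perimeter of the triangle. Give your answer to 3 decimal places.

perimeter ≈ 25.663

By the law of cosines, e² = f² + d² − 2·f·d·cos E = 152.84, so e ≈ 12.363.
Semiperimeter s = (12.363+9.8+3.5)/2 = 12.831.
Perimeter = 12.363 + 9.8 + 3.5 = 25.663.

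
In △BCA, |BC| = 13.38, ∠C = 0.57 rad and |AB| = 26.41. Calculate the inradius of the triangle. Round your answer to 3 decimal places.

3.463

Law of sines: sin A = |BC|·sin C/|AB| ≈ 0.27339.
Since |AB| ≥ |BC|, only the acute value applies: ∠A ≈ 0.277 rad.
Then ∠B = π − ∠C − ∠A ≈ 2.295 rad.
Law of sines gives |CA| = |AB|·sin B/sin C ≈ 36.668.
Area = ½·|AB|·|BC|·sin B ≈ 132.38.
Semiperimeter s = (36.668+26.41+13.38)/2 = 38.229.
Inradius = area/s = 132.38/38.229 ≈ 3.4628.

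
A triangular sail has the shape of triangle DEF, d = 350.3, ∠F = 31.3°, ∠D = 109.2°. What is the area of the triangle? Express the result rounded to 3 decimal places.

area ≈ 21469.267

The third angle is ∠E = 180° − ∠F − ∠D = 39.50°.
Law of sines: e = d·sin E/sin D ≈ 235.94.
Law of sines: f = d·sin F/sin D ≈ 192.71.
Area = ½·d·e·sin F ≈ 21469.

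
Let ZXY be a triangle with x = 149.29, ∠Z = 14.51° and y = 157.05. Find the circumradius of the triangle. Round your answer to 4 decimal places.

R ≈ 78.7166

By the law of cosines, z² = x² + y² − 2·x·y·cos Z = 1555.9, so z ≈ 39.445.
Area = ½·x·y·sin Z ≈ 2937.2.
Circumradius = z/(2 sin Z) ≈ 78.717.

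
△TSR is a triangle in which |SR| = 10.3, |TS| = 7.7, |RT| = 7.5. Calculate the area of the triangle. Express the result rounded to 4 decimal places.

28.7782

Semiperimeter s = (10.3 + 7.5 + 7.7)/2 = 12.75.
Heron's formula: area = √(12.75·2.45·5.25·5.05) ≈ 28.778.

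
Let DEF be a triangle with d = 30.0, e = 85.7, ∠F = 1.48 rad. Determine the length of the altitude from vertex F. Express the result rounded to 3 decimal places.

29.031

By the law of cosines, f² = d² + e² − 2·d·e·cos F = 7778.3, so f ≈ 88.194.
Area = ½·d·e·sin F ≈ 1280.2.
The altitude from F has length 2·area/f ≈ 29.031.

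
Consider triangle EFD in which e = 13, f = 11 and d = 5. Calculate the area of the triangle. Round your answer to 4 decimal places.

Semiperimeter s = (13 + 11 + 5)/2 = 14.5.
Heron's formula: area = √(14.5·1.5·3.5·9.5) ≈ 26.892.

area ≈ 26.8921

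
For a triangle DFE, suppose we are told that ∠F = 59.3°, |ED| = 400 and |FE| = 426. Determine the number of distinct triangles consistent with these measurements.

2

|FE|·sin F = 426·sin(59.3°) ≈ 366.3.
Since |FE| sin F < |ED| < |FE| (366.3 < 400 < 426), two triangles exist.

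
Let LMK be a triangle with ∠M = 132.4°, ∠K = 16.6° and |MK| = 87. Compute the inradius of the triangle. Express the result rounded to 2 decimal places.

The third angle is ∠L = 180° − ∠M − ∠K = 31.00°.
Law of sines: |KL| = |MK|·sin M/sin L ≈ 124.74.
Law of sines: |LM| = |MK|·sin K/sin L ≈ 48.258.
Area = ½·|MK|·|KL|·sin K ≈ 1550.2.
Semiperimeter s = (87+124.74+48.258)/2 = 130.
Inradius = area/s = 1550.2/130 ≈ 11.925.

11.92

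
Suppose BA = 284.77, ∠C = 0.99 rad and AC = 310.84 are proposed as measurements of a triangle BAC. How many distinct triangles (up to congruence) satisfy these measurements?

AC·sin C = 310.84·sin(0.99 rad) ≈ 259.9.
Since AC sin C < BA < AC (259.9 < 284.77 < 310.84), two triangles exist.

2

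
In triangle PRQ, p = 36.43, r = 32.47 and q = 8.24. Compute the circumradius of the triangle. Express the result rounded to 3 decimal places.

By the law of cosines, cos P = (r² + q² − p²) / (2·r·q) ≈ -0.38300, so ∠P ≈ 112.52°.
Circumradius = p/(2 sin P) ≈ 19.719.

19.719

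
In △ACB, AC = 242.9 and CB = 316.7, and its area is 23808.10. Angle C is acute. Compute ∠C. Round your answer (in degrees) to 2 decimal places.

From area = ½·AC·CB·sin C, we get sin C = 2·area/(AC·CB) ≈ 0.61898.
Taking the acute solution, ∠C ≈ 38.24°.

38.24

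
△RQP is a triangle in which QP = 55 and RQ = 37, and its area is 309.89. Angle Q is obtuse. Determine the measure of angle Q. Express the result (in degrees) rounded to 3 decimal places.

∠Q ≈ 162.268°

From area = ½·RQ·QP·sin Q, we get sin Q = 2·area/(RQ·QP) ≈ 0.30456.
Taking the obtuse solution, ∠Q ≈ 162.27°.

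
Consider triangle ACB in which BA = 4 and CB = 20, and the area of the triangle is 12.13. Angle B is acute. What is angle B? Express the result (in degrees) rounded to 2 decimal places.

17.65

From area = ½·CB·BA·sin B, we get sin B = 2·area/(CB·BA) ≈ 0.30325.
Taking the acute solution, ∠B ≈ 17.65°.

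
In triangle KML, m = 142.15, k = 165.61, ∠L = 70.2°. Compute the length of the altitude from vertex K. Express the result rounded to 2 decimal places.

h_K ≈ 133.75

By the law of cosines, l² = k² + m² − 2·k·m·cos L = 31685, so l ≈ 178.
Area = ½·k·m·sin L ≈ 11075.
The altitude from K has length 2·area/k ≈ 133.75.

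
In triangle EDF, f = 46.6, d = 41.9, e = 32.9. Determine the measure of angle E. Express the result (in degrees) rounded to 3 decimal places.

By the law of cosines, cos E = (d² + f² − e²) / (2·d·f) ≈ 0.72848, so ∠E ≈ 43.24°.

∠E ≈ 43.241°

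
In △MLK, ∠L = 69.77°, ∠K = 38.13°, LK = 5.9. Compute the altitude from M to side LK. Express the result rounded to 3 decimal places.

The third angle is ∠M = 180° − ∠L − ∠K = 72.10°.
Law of sines: KM = LK·sin L/sin M ≈ 5.8176.
Law of sines: ML = LK·sin K/sin M ≈ 3.8283.
Area = ½·LK·KM·sin K ≈ 10.597.
The altitude from M has length 2·area/LK ≈ 3.5921.

h_M ≈ 3.592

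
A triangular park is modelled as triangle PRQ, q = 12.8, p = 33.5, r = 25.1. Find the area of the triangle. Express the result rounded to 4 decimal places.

Semiperimeter s = (33.5 + 25.1 + 12.8)/2 = 35.7.
Heron's formula: area = √(35.7·2.2·10.6·22.9) ≈ 138.08.

138.0753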